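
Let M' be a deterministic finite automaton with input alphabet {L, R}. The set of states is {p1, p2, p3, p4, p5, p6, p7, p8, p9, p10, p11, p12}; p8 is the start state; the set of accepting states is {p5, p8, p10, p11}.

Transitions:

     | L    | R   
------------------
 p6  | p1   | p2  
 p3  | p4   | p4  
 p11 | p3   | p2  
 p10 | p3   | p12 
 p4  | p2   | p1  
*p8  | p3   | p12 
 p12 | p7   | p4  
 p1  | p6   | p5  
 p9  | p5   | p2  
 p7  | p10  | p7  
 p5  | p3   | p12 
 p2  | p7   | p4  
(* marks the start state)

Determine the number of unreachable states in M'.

BFS from p8 reaches {p1, p2, p3, p4, p5, p6, p7, p8, p10, p12}; the 2 state(s) p9, p11 are never visited.

2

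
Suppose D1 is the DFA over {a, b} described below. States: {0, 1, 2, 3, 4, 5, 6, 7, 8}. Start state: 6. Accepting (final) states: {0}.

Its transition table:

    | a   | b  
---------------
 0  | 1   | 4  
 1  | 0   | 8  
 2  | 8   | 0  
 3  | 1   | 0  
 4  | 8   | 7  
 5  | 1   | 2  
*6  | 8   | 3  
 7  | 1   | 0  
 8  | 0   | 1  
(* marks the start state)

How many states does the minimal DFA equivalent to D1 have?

4

States {2,5} cannot be reached from the start state, so discard them.
P0 = {0} | {1,3,4,6,7,8}.
Split {1,3,4,6,7,8} by δ(·,a) → {3,4,6,7} and {1,8}.
On input b, block {3,4,6,7} splits into {3,7} and {4,6}.
No further refinement is possible. Final partition (4 blocks): {0} | {3,7} | {1,8} | {4,6}.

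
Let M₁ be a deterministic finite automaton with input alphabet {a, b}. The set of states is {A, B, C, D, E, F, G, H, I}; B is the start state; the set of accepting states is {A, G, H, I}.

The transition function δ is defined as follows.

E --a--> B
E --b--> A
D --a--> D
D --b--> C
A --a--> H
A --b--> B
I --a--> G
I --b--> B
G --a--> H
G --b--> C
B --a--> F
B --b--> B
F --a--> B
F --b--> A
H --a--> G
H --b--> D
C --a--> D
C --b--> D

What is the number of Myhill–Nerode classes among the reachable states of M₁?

Reachable states from the start: {A,B,C,D,F,G,H}. Unreachable: {E,I} — drop them.
Start with accepting vs non-accepting: {A,G,H} | {B,C,D,F}.
Refine {B,C,D,F} on symbol b: members go to different blocks, giving {B,C,D} and {F}.
On input a, block {B,C,D} splits into {C,D} and {B}.
Refine {A,G,H} on symbol b: members go to different blocks, giving {G,H} and {A}.
The partition is now stable with 5 blocks: {G,H} | {C,D} | {F} | {B} | {A}.

5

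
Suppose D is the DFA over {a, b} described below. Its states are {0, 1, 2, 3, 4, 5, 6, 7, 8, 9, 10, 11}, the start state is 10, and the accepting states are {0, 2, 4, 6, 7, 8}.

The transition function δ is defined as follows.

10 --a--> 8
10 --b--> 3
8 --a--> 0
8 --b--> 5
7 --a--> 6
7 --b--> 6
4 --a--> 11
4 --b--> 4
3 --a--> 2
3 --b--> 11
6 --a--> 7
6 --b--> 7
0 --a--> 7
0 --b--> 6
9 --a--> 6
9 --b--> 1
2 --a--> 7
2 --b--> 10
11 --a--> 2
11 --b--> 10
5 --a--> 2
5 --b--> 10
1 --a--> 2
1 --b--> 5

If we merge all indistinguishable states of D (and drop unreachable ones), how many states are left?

3

Reachable states from the start: {0,2,3,5,6,7,8,10,11}. Unreachable: {1,4,9} — drop them.
Initial partition by acceptance: {0,2,6,7,8} | {3,5,10,11}.
Refine {0,2,6,7,8} on symbol b: members go to different blocks, giving {0,6,7} and {2,8}.
Stable partition: {0,6,7} | {3,5,10,11} | {2,8} — 3 equivalence classes.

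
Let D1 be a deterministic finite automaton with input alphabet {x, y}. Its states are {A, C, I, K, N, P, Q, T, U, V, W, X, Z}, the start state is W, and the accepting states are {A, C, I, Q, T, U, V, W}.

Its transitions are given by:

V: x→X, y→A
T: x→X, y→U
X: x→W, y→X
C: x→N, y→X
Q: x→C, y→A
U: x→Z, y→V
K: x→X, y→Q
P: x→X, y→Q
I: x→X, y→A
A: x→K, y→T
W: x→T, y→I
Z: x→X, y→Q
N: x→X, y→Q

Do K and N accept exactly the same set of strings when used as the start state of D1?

Yes

Reachable states from the start: {A,C,I,K,N,Q,T,U,V,W,X,Z}. Unreachable: {P} — drop them.
Start with accepting vs non-accepting: {A,C,I,Q,T,U,V,W} | {K,N,X,Z}.
Split {A,C,I,Q,T,U,V,W} by δ(·,x) → {A,C,I,T,U,V} and {Q,W}.
Split {A,C,I,T,U,V} by δ(·,y) → {A,I,T,U,V} and {C}.
On input x, block {K,N,X,Z} splits into {K,N,Z} and {X}.
Split {A,I,T,U,V} by δ(·,x) → {I,T,V} and {A,U}.
On input x, block {Q,W} splits into {Q} and {W}.
The partition is now stable with 7 blocks: {I,T,V} | {K,N,Z} | {Q} | {C} | {X} | {A,U} | {W}.
K and N lie in the same block of the stable partition, so they are equivalent — no string distinguishes them.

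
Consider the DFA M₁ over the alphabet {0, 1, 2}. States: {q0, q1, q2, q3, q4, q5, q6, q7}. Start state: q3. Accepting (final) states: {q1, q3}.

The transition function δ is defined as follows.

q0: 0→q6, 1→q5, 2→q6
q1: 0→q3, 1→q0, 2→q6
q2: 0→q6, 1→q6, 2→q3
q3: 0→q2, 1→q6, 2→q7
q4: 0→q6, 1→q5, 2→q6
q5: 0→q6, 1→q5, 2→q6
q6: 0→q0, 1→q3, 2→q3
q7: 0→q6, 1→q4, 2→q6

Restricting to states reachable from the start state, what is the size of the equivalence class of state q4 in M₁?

4

Reachable states from the start: {q0,q2,q3,q4,q5,q6,q7}. Unreachable: {q1} — drop them.
P0 = {q3} | {q0,q2,q4,q5,q6,q7}.
On input 1, block {q0,q2,q4,q5,q6,q7} splits into {q0,q2,q4,q5,q7} and {q6}.
On input 1, block {q0,q2,q4,q5,q7} splits into {q0,q4,q5,q7} and {q2}.
No further refinement is possible. Final partition (4 blocks): {q3} | {q0,q4,q5,q7} | {q6} | {q2}.
State q4 belongs to the block {q0,q4,q5,q7}, which has 4 states.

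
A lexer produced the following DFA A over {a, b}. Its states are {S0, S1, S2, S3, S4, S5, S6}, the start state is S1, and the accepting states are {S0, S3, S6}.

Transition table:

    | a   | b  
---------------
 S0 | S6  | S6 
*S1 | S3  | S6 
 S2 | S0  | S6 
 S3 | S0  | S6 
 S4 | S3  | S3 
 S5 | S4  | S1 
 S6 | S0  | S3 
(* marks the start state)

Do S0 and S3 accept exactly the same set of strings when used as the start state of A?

Yes

Reachable states from the start: {S0,S1,S3,S6}. Unreachable: {S2,S4,S5} — drop them.
P0 = {S0,S3,S6} | {S1}.
No further refinement is possible. Final partition (2 blocks): {S0,S3,S6} | {S1}.
S0 and S3 lie in the same block of the stable partition, so they are equivalent — no string distinguishes them.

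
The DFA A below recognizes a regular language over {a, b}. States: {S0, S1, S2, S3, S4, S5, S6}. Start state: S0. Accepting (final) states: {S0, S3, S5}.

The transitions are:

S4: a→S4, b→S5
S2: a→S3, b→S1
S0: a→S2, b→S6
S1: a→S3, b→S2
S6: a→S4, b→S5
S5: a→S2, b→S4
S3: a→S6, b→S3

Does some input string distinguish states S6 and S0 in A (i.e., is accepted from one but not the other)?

All states are reachable from the start state.
Start with accepting vs non-accepting: {S0,S3,S5} | {S1,S2,S4,S6}.
Split {S0,S3,S5} by δ(·,b) → {S0,S5} and {S3}.
Refine {S1,S2,S4,S6} on symbol a: members go to different blocks, giving {S1,S2} and {S4,S6}.
No further refinement is possible. Final partition (4 blocks): {S0,S5} | {S1,S2} | {S3} | {S4,S6}.
S6 and S0 end up in different blocks, so they are distinguishable. For instance, the string 'ε' is accepted from only S0.

Yes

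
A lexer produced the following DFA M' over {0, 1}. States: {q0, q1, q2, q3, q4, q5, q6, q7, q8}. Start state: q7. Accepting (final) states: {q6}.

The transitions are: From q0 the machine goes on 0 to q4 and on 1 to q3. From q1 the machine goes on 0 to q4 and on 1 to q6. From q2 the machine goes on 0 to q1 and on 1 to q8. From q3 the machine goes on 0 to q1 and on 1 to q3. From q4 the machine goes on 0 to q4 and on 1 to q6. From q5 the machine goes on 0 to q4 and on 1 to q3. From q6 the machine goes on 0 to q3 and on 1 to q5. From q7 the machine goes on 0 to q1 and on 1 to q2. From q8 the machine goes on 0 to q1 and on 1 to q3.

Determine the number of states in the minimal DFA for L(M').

3

First remove the unreachable states {q0}; 8 states remain.
P0 = {q6} | {q1,q2,q3,q4,q5,q7,q8}.
On input 1, block {q1,q2,q3,q4,q5,q7,q8} splits into {q2,q3,q5,q7,q8} and {q1,q4}.
No further refinement is possible. Final partition (3 blocks): {q6} | {q2,q3,q5,q7,q8} | {q1,q4}.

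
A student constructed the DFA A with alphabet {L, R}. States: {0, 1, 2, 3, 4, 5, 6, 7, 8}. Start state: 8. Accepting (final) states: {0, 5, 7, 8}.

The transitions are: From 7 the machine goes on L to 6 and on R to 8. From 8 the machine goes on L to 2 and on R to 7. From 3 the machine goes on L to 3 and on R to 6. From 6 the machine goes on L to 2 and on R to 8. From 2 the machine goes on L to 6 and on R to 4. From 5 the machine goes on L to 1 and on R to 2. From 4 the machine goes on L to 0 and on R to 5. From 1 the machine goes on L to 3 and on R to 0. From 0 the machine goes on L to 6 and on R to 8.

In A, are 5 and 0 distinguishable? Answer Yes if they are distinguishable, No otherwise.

Yes

Initial partition by acceptance: {0,5,7,8} | {1,2,3,4,6}.
On input R, block {0,5,7,8} splits into {0,7,8} and {5}.
Refine {1,2,3,4,6} on symbol L: members go to different blocks, giving {1,2,3,6} and {4}.
Refine {1,2,3,6} on symbol R: members go to different blocks, giving {1,6} and {2} and {3}.
Refine {0,7,8} on symbol L: members go to different blocks, giving {0,7} and {8}.
On input L, block {1,6} splits into {1} and {6}.
Stable partition: {0,7} | {1} | {5} | {4} | {2} | {3} | {8} | {6} — 8 equivalence classes.
5 and 0 end up in different blocks, so they are distinguishable. For instance, the string 'R' is accepted from only 0.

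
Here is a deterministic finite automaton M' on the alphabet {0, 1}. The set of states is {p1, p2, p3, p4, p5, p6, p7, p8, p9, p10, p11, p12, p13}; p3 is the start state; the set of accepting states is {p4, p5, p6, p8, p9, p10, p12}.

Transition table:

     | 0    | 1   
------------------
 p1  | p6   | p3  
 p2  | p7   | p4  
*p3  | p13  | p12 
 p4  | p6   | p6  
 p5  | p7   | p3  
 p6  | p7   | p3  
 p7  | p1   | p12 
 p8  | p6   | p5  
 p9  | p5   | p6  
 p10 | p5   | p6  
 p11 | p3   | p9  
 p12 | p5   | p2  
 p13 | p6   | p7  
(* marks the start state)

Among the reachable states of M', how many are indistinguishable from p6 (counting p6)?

2

Reachable states from the start: {p1,p2,p3,p4,p5,p6,p7,p12,p13}. Unreachable: {p8,p9,p10,p11} — drop them.
P0 = {p4,p5,p6,p12} | {p1,p2,p3,p7,p13}.
Refine {p4,p5,p6,p12} on symbol 0: members go to different blocks, giving {p4,p12} and {p5,p6}.
Refine {p4,p12} on symbol 1: members go to different blocks, giving {p4} and {p12}.
Refine {p1,p2,p3,p7,p13} on symbol 0: members go to different blocks, giving {p2,p3,p7} and {p1,p13}.
On input 0, block {p2,p3,p7} splits into {p3,p7} and {p2}.
No further refinement is possible. Final partition (6 blocks): {p4} | {p3,p7} | {p5,p6} | {p12} | {p1,p13} | {p2}.
State p6 belongs to the block {p5,p6}, which has 2 states.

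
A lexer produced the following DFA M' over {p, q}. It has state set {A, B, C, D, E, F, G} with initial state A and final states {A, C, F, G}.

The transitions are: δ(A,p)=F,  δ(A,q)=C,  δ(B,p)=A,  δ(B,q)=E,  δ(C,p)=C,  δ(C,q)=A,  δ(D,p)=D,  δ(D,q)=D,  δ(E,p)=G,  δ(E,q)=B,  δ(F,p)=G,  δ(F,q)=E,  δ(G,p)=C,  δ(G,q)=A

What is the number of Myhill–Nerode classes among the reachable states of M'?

5

States {D} cannot be reached from the start state, so discard them.
Start with accepting vs non-accepting: {A,C,F,G} | {B,E}.
On input q, block {A,C,F,G} splits into {A,C,G} and {F}.
Split {A,C,G} by δ(·,p) → {C,G} and {A}.
On input p, block {B,E} splits into {B} and {E}.
The partition is now stable with 5 blocks: {C,G} | {B} | {F} | {A} | {E}.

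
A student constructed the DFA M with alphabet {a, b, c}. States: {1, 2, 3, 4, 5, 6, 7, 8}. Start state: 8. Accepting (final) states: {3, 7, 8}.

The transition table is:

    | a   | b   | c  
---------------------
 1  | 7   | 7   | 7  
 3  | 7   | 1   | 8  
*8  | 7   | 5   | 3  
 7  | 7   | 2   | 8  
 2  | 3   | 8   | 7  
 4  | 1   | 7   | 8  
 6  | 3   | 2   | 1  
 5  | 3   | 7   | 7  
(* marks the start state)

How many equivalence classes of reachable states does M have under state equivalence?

2

States {4,6} cannot be reached from the start state, so discard them.
Initial partition by acceptance: {3,7,8} | {1,2,5}.
Stable partition: {3,7,8} | {1,2,5} — 2 equivalence classes.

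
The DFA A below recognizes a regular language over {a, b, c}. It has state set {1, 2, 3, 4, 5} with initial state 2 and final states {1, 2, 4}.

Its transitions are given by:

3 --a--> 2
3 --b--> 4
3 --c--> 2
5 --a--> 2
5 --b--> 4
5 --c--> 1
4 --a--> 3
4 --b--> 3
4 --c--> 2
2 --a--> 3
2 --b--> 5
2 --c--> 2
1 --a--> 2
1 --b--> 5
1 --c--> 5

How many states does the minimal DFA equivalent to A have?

5

Start with accepting vs non-accepting: {1,2,4} | {3,5}.
On input a, block {1,2,4} splits into {2,4} and {1}.
Split {3,5} by δ(·,c) → {3} and {5}.
Split {2,4} by δ(·,b) → {2} and {4}.
The partition is now stable with 5 blocks: {2} | {3} | {1} | {5} | {4}.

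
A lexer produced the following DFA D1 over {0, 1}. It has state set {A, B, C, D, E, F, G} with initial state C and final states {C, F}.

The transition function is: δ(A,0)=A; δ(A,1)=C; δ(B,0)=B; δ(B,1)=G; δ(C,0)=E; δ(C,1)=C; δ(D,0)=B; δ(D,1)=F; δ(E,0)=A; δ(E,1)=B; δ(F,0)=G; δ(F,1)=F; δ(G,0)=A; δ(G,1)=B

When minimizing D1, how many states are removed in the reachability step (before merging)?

BFS from C reaches {A, B, C, E, G}; the 2 state(s) D, F are never visited.

2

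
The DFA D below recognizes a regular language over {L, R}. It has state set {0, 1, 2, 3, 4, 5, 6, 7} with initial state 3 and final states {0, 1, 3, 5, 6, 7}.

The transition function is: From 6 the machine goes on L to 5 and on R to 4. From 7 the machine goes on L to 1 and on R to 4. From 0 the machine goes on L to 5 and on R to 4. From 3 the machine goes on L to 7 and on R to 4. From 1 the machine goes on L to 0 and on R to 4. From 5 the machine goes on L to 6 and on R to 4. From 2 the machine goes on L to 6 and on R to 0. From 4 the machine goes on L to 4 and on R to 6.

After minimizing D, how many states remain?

First remove the unreachable states {2}; 7 states remain.
P0 = {0,1,3,5,6,7} | {4}.
No further refinement is possible. Final partition (2 blocks): {0,1,3,5,6,7} | {4}.

2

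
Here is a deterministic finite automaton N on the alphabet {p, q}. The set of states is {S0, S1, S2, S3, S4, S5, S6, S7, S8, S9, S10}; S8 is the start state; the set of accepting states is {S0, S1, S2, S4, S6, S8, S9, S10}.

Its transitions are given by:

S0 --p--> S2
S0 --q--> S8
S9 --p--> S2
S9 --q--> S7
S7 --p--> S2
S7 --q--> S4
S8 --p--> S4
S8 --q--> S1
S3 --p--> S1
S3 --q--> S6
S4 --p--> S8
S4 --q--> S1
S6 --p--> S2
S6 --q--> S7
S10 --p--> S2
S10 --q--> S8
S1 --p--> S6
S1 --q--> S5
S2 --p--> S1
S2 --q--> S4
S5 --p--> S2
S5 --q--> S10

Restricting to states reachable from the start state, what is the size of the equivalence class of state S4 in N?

States {S0,S3,S9} cannot be reached from the start state, so discard them.
P0 = {S1,S2,S4,S6,S8,S10} | {S5,S7}.
On input q, block {S1,S2,S4,S6,S8,S10} splits into {S2,S4,S8,S10} and {S1,S6}.
Split {S2,S4,S8,S10} by δ(·,p) → {S4,S8,S10} and {S2}.
Refine {S4,S8,S10} on symbol p: members go to different blocks, giving {S4,S8} and {S10}.
Split {S5,S7} by δ(·,q) → {S5} and {S7}.
Split {S1,S6} by δ(·,p) → {S1} and {S6}.
No further refinement is possible. Final partition (7 blocks): {S4,S8} | {S5} | {S1} | {S2} | {S10} | {S7} | {S6}.
The equivalence class containing S4 is {S4,S8}, of size 2.

2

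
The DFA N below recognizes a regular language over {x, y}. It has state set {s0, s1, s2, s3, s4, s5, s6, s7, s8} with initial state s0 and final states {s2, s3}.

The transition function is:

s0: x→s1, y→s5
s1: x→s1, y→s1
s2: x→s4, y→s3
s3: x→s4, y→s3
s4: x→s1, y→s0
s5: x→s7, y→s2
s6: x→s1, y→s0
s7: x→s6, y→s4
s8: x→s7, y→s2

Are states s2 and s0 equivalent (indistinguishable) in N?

Reachable states from the start: {s0,s1,s2,s3,s4,s5,s6,s7}. Unreachable: {s8} — drop them.
Start with accepting vs non-accepting: {s2,s3} | {s0,s1,s4,s5,s6,s7}.
Split {s0,s1,s4,s5,s6,s7} by δ(·,y) → {s0,s1,s4,s6,s7} and {s5}.
Split {s0,s1,s4,s6,s7} by δ(·,y) → {s1,s4,s6,s7} and {s0}.
Refine {s1,s4,s6,s7} on symbol y: members go to different blocks, giving {s1,s7} and {s4,s6}.
Refine {s1,s7} on symbol x: members go to different blocks, giving {s1} and {s7}.
The partition is now stable with 6 blocks: {s2,s3} | {s1} | {s5} | {s0} | {s4,s6} | {s7}.
s2 and s0 end up in different blocks, so they are distinguishable. For instance, the string 'ε' is accepted from only s2.

No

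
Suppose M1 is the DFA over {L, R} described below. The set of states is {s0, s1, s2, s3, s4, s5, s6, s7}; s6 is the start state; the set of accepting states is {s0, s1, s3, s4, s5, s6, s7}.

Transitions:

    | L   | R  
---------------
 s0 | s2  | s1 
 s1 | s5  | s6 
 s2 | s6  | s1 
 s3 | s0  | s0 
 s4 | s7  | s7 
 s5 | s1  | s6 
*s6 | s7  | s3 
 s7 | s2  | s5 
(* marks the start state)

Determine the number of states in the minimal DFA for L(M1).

First remove the unreachable states {s4}; 7 states remain.
P0 = {s0,s1,s3,s5,s6,s7} | {s2}.
Refine {s0,s1,s3,s5,s6,s7} on symbol L: members go to different blocks, giving {s1,s3,s5,s6} and {s0,s7}.
Refine {s1,s3,s5,s6} on symbol L: members go to different blocks, giving {s1,s5} and {s3,s6}.
On input R, block {s3,s6} splits into {s3} and {s6}.
Stable partition: {s1,s5} | {s2} | {s0,s7} | {s3} | {s6} — 5 equivalence classes.

5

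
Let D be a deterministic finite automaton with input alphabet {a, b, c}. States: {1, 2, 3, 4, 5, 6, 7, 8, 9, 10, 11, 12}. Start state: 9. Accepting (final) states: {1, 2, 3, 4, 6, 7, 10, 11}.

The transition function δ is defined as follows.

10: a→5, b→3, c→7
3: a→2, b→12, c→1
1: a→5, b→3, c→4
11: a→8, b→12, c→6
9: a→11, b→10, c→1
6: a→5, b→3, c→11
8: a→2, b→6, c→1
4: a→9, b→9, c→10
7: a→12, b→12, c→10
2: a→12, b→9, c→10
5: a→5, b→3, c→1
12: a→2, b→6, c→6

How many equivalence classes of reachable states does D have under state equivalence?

Every state is reachable, so we keep all 12.
Start with accepting vs non-accepting: {1,2,3,4,6,7,10,11} | {5,8,9,12}.
On input a, block {1,2,3,4,6,7,10,11} splits into {1,2,4,6,7,10,11} and {3}.
Refine {1,2,4,6,7,10,11} on symbol b: members go to different blocks, giving {2,4,7,11} and {1,6,10}.
Split {5,8,9,12} by δ(·,a) → {8,9,12} and {5}.
No further refinement is possible. Final partition (5 blocks): {2,4,7,11} | {8,9,12} | {3} | {1,6,10} | {5}.

5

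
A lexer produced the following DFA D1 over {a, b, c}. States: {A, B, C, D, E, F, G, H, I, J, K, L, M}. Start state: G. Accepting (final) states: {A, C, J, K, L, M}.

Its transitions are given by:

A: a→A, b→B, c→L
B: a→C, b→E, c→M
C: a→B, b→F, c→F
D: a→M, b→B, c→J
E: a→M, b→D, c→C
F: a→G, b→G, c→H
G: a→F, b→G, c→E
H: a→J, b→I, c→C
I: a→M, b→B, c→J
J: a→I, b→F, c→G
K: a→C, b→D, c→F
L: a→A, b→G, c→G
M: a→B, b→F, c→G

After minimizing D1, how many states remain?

3

States {A,K,L} cannot be reached from the start state, so discard them.
Initial partition by acceptance: {C,J,M} | {B,D,E,F,G,H,I}.
Split {B,D,E,F,G,H,I} by δ(·,a) → {B,D,E,H,I} and {F,G}.
Stable partition: {C,J,M} | {B,D,E,H,I} | {F,G} — 3 equivalence classes.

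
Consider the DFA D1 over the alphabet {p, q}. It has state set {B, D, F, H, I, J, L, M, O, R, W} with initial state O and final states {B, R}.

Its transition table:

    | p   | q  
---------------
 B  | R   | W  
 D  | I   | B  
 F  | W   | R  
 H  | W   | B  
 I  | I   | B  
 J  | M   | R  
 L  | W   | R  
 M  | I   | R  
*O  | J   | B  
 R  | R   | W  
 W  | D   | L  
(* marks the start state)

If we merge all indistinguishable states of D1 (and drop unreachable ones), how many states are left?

Reachable states from the start: {B,D,I,J,L,M,O,R,W}. Unreachable: {F,H} — drop them.
Start with accepting vs non-accepting: {B,R} | {D,I,J,L,M,O,W}.
On input q, block {D,I,J,L,M,O,W} splits into {D,I,J,L,M,O} and {W}.
Split {D,I,J,L,M,O} by δ(·,p) → {D,I,J,M,O} and {L}.
The partition is now stable with 4 blocks: {B,R} | {D,I,J,M,O} | {W} | {L}.

4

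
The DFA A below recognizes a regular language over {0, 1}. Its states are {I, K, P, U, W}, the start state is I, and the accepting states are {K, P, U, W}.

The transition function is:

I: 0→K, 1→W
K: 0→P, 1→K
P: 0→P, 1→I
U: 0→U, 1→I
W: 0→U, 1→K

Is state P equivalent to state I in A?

No

All states are reachable from the start state.
Start with accepting vs non-accepting: {K,P,U,W} | {I}.
On input 1, block {K,P,U,W} splits into {K,W} and {P,U}.
Stable partition: {K,W} | {I} | {P,U} — 3 equivalence classes.
P and I end up in different blocks, so they are distinguishable. For instance, the string 'ε' is accepted from only P.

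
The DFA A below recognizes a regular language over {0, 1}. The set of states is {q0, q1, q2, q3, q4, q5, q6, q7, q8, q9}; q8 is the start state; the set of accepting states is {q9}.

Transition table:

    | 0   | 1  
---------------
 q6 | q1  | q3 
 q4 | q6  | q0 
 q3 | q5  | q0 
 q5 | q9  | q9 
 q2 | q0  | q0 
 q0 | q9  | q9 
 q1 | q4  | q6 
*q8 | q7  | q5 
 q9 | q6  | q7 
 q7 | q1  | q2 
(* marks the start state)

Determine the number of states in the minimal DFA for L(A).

6

Every state is reachable, so we keep all 10.
Start with accepting vs non-accepting: {q9} | {q0,q1,q2,q3,q4,q5,q6,q7,q8}.
Split {q0,q1,q2,q3,q4,q5,q6,q7,q8} by δ(·,0) → {q1,q2,q3,q4,q6,q7,q8} and {q0,q5}.
Split {q1,q2,q3,q4,q6,q7,q8} by δ(·,0) → {q1,q4,q6,q7,q8} and {q2,q3}.
On input 1, block {q1,q4,q6,q7,q8} splits into {q4,q8} and {q6,q7} and {q1}.
No further refinement is possible. Final partition (6 blocks): {q9} | {q4,q8} | {q0,q5} | {q2,q3} | {q6,q7} | {q1}.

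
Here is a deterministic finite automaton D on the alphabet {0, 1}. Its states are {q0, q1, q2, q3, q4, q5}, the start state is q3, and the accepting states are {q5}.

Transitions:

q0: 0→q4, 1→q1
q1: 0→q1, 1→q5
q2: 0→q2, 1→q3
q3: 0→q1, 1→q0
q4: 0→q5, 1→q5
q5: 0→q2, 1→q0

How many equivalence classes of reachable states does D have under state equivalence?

Start with accepting vs non-accepting: {q5} | {q0,q1,q2,q3,q4}.
Refine {q0,q1,q2,q3,q4} on symbol 0: members go to different blocks, giving {q0,q1,q2,q3} and {q4}.
Split {q0,q1,q2,q3} by δ(·,0) → {q1,q2,q3} and {q0}.
On input 1, block {q1,q2,q3} splits into {q1} and {q2} and {q3}.
The partition is now stable with 6 blocks: {q5} | {q1} | {q4} | {q0} | {q2} | {q3}.

6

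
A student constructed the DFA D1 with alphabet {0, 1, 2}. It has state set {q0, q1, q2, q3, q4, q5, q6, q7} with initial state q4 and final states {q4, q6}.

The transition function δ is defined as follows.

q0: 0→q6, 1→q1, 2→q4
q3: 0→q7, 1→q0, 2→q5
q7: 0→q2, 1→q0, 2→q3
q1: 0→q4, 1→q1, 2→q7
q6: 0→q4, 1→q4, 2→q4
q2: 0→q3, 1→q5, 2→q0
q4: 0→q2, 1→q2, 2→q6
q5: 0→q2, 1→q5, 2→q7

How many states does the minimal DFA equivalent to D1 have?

8

All states are reachable from the start state.
P0 = {q4,q6} | {q0,q1,q2,q3,q5,q7}.
On input 0, block {q4,q6} splits into {q4} and {q6}.
Split {q0,q1,q2,q3,q5,q7} by δ(·,0) → {q2,q3,q5,q7} and {q0} and {q1}.
On input 1, block {q2,q3,q5,q7} splits into {q2,q5} and {q3,q7}.
On input 0, block {q2,q5} splits into {q2} and {q5}.
On input 0, block {q3,q7} splits into {q3} and {q7}.
No further refinement is possible. Final partition (8 blocks): {q4} | {q2} | {q6} | {q0} | {q1} | {q3} | {q5} | {q7}.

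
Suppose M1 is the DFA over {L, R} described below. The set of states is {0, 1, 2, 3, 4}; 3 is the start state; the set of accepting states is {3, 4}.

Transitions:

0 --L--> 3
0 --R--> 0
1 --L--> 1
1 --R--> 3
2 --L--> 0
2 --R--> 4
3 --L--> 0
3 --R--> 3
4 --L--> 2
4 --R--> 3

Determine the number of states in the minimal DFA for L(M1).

Reachable states from the start: {0,3}. Unreachable: {1,2,4} — drop them.
P0 = {3} | {0}.
No further refinement is possible. Final partition (2 blocks): {3} | {0}.

2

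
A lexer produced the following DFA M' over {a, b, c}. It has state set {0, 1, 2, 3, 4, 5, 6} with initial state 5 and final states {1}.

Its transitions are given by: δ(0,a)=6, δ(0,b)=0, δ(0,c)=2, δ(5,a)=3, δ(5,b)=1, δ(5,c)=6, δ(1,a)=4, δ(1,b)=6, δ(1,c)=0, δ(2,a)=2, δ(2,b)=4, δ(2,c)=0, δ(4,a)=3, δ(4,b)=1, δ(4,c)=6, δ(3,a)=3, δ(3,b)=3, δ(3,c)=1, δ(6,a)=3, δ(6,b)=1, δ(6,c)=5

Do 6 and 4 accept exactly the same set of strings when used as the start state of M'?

Every state is reachable, so we keep all 7.
Initial partition by acceptance: {1} | {0,2,3,4,5,6}.
Refine {0,2,3,4,5,6} on symbol b: members go to different blocks, giving {0,2,3} and {4,5,6}.
Split {0,2,3} by δ(·,a) → {2,3} and {0}.
On input b, block {2,3} splits into {2} and {3}.
No further refinement is possible. Final partition (5 blocks): {1} | {2} | {4,5,6} | {0} | {3}.
6 and 4 lie in the same block of the stable partition, so they are equivalent — no string distinguishes them.

Yes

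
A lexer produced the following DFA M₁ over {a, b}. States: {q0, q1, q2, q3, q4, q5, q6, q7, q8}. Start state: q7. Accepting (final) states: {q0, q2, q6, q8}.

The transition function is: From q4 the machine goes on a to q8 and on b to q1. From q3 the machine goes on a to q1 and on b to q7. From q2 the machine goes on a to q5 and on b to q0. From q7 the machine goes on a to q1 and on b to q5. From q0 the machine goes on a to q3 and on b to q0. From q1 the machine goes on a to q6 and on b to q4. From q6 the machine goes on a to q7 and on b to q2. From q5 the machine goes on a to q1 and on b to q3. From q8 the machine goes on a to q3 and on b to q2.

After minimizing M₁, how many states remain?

3

Start with accepting vs non-accepting: {q0,q2,q6,q8} | {q1,q3,q4,q5,q7}.
On input a, block {q1,q3,q4,q5,q7} splits into {q3,q5,q7} and {q1,q4}.
No further refinement is possible. Final partition (3 blocks): {q0,q2,q6,q8} | {q3,q5,q7} | {q1,q4}.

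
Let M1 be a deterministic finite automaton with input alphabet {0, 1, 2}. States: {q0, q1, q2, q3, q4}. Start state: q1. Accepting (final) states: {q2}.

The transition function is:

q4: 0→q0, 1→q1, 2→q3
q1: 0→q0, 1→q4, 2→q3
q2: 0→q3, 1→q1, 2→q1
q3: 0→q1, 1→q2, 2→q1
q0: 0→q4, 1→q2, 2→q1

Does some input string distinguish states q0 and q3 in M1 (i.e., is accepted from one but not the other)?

Every state is reachable, so we keep all 5.
P0 = {q2} | {q0,q1,q3,q4}.
Refine {q0,q1,q3,q4} on symbol 1: members go to different blocks, giving {q0,q3} and {q1,q4}.
Stable partition: {q2} | {q0,q3} | {q1,q4} — 3 equivalence classes.
q0 and q3 lie in the same block of the stable partition, so they are equivalent — no string distinguishes them.

No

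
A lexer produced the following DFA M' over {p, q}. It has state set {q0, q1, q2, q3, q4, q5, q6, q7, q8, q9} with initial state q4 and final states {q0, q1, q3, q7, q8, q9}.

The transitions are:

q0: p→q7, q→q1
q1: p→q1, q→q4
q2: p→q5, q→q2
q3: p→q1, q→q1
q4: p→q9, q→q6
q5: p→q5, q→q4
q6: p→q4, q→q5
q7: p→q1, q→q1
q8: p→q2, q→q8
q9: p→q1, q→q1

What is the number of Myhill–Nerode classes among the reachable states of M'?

5

States {q0,q2,q3,q7,q8} cannot be reached from the start state, so discard them.
P0 = {q1,q9} | {q4,q5,q6}.
Split {q1,q9} by δ(·,q) → {q1} and {q9}.
Refine {q4,q5,q6} on symbol p: members go to different blocks, giving {q5,q6} and {q4}.
On input p, block {q5,q6} splits into {q5} and {q6}.
Stable partition: {q1} | {q5} | {q9} | {q4} | {q6} — 5 equivalence classes.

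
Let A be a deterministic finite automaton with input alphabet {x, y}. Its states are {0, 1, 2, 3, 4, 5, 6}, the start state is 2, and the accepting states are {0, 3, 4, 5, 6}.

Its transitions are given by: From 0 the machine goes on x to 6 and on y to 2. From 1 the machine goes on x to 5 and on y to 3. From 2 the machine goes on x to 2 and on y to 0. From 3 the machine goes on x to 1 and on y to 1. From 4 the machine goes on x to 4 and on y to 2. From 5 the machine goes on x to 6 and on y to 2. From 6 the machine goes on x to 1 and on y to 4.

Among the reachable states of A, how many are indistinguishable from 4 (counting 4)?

1

Every state is reachable, so we keep all 7.
Start with accepting vs non-accepting: {0,3,4,5,6} | {1,2}.
Refine {0,3,4,5,6} on symbol x: members go to different blocks, giving {0,4,5} and {3,6}.
On input x, block {0,4,5} splits into {0,5} and {4}.
Split {1,2} by δ(·,x) → {1} and {2}.
On input y, block {3,6} splits into {3} and {6}.
Stable partition: {0,5} | {1} | {3} | {4} | {2} | {6} — 6 equivalence classes.
State 4 belongs to the block {4}, which has 1 states.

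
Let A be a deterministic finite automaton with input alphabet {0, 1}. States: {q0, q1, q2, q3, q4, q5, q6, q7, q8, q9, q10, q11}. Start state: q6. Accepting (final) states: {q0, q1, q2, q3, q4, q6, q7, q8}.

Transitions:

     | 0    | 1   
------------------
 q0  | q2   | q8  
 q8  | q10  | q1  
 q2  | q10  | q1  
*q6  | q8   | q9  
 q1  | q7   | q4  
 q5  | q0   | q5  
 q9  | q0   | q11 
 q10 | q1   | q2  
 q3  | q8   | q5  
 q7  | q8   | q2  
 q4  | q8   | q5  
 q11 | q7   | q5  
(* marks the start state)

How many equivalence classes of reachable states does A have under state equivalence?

First remove the unreachable states {q3}; 11 states remain.
Initial partition by acceptance: {q0,q1,q2,q4,q6,q7,q8} | {q5,q9,q10,q11}.
On input 0, block {q0,q1,q2,q4,q6,q7,q8} splits into {q0,q1,q4,q6,q7} and {q2,q8}.
Split {q0,q1,q4,q6,q7} by δ(·,0) → {q0,q4,q6,q7} and {q1}.
Split {q0,q4,q6,q7} by δ(·,1) → {q0,q7} and {q4,q6}.
On input 0, block {q5,q9,q10,q11} splits into {q5,q9,q11} and {q10}.
Stable partition: {q0,q7} | {q5,q9,q11} | {q2,q8} | {q1} | {q4,q6} | {q10} — 6 equivalence classes.

6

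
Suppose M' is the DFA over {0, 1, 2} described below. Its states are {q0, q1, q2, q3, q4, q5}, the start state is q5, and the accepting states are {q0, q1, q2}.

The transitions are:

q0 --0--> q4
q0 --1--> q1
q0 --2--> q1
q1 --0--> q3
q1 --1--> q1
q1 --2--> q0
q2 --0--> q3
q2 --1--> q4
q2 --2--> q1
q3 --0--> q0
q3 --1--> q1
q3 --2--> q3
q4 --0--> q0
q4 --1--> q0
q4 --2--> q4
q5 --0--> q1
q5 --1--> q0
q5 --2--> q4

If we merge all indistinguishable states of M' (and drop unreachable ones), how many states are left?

2

Reachable states from the start: {q0,q1,q3,q4,q5}. Unreachable: {q2} — drop them.
Start with accepting vs non-accepting: {q0,q1} | {q3,q4,q5}.
No further refinement is possible. Final partition (2 blocks): {q0,q1} | {q3,q4,q5}.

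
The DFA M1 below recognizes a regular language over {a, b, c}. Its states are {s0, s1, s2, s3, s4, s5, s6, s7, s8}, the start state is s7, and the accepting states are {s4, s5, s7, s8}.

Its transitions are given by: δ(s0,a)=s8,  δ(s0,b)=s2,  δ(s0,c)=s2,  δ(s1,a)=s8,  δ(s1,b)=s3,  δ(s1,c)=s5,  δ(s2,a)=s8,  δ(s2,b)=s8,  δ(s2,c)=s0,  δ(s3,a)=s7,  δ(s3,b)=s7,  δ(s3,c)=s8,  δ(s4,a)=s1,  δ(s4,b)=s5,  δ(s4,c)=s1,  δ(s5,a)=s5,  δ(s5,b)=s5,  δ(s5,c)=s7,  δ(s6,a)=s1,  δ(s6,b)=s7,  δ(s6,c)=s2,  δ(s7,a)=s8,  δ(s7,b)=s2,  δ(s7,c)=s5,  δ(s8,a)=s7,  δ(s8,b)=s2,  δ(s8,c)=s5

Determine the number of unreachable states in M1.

4

No path from s7 leads to s1, s3, s4, s6; the other 5 states are all reachable.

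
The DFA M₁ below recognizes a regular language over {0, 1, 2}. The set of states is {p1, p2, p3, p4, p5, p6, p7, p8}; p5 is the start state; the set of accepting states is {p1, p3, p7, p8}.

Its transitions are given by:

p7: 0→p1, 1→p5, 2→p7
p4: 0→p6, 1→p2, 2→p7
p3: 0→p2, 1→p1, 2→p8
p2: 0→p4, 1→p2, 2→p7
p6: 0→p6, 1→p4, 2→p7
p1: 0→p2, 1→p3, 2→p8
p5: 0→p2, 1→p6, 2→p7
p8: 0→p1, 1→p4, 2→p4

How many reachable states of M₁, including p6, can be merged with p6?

Initial partition by acceptance: {p1,p3,p7,p8} | {p2,p4,p5,p6}.
On input 0, block {p1,p3,p7,p8} splits into {p1,p3} and {p7,p8}.
Split {p7,p8} by δ(·,2) → {p7} and {p8}.
No further refinement is possible. Final partition (4 blocks): {p1,p3} | {p2,p4,p5,p6} | {p7} | {p8}.
State p6 belongs to the block {p2,p4,p5,p6}, which has 4 states.

4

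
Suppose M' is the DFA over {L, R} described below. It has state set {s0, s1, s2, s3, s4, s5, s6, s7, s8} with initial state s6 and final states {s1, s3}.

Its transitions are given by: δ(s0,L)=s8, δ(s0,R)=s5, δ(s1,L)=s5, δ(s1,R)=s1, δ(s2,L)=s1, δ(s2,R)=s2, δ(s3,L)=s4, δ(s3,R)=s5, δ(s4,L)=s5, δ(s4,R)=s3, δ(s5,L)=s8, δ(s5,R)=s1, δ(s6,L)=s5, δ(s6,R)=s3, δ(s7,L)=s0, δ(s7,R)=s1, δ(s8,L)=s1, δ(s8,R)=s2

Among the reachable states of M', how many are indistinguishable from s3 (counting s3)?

States {s0,s7} cannot be reached from the start state, so discard them.
Start with accepting vs non-accepting: {s1,s3} | {s2,s4,s5,s6,s8}.
Refine {s1,s3} on symbol R: members go to different blocks, giving {s1} and {s3}.
On input L, block {s2,s4,s5,s6,s8} splits into {s4,s5,s6} and {s2,s8}.
Split {s4,s5,s6} by δ(·,L) → {s4,s6} and {s5}.
The partition is now stable with 5 blocks: {s1} | {s4,s6} | {s3} | {s2,s8} | {s5}.
The equivalence class containing s3 is {s3}, of size 1.

1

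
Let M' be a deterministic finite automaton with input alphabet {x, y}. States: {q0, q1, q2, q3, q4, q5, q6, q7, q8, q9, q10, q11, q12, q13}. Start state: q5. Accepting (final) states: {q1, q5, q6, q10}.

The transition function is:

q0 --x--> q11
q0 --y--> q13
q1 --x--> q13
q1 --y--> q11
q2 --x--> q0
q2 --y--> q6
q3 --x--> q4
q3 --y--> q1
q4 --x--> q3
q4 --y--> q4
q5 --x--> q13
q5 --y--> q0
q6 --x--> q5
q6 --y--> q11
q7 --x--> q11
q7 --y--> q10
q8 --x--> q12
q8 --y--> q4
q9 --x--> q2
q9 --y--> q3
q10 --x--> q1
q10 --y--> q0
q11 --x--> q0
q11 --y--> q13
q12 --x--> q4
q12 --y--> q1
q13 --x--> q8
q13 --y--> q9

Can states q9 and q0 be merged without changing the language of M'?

No

First remove the unreachable states {q7,q10}; 12 states remain.
P0 = {q1,q5,q6} | {q0,q2,q3,q4,q8,q9,q11,q12,q13}.
On input x, block {q1,q5,q6} splits into {q1,q5} and {q6}.
Refine {q0,q2,q3,q4,q8,q9,q11,q12,q13} on symbol y: members go to different blocks, giving {q0,q4,q8,q9,q11,q13} and {q3,q12} and {q2}.
Split {q0,q4,q8,q9,q11,q13} by δ(·,x) → {q0,q11,q13} and {q4,q8} and {q9}.
Split {q0,q11,q13} by δ(·,x) → {q0,q11} and {q13}.
Stable partition: {q1,q5} | {q0,q11} | {q6} | {q3,q12} | {q2} | {q4,q8} | {q9} | {q13} — 8 equivalence classes.
q9 and q0 end up in different blocks, so they are distinguishable. For instance, the string 'xy' is accepted from only q9.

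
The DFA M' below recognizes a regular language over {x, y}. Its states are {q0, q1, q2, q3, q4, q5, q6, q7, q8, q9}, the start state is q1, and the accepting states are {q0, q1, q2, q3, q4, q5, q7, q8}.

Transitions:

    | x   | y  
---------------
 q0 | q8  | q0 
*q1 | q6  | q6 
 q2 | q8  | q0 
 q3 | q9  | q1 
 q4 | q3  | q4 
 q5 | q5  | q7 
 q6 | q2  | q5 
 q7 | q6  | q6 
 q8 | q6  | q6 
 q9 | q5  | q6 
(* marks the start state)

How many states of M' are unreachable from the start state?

3

BFS from q1 reaches {q0, q1, q2, q5, q6, q7, q8}; the 3 state(s) q3, q4, q9 are never visited.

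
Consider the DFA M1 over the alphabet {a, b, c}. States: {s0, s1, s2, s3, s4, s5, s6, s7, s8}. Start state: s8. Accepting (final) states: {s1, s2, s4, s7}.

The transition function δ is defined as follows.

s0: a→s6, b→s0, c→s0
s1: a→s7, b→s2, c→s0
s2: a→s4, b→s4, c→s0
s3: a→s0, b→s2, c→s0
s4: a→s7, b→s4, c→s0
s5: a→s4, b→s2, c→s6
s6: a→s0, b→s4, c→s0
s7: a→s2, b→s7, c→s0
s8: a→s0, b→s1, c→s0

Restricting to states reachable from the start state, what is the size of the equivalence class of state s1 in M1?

States {s3,s5} cannot be reached from the start state, so discard them.
Initial partition by acceptance: {s1,s2,s4,s7} | {s0,s6,s8}.
Split {s0,s6,s8} by δ(·,b) → {s6,s8} and {s0}.
The partition is now stable with 3 blocks: {s1,s2,s4,s7} | {s6,s8} | {s0}.
The equivalence class containing s1 is {s1,s2,s4,s7}, of size 4.

4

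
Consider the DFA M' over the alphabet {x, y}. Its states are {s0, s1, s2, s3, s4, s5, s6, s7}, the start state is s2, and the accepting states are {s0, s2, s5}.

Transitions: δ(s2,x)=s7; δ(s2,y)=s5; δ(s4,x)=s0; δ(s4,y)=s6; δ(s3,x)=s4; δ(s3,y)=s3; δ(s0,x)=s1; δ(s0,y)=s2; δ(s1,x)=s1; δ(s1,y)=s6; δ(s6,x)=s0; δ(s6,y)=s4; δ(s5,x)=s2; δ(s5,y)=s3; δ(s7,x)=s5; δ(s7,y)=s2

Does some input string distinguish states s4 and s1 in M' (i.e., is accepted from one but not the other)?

Start with accepting vs non-accepting: {s0,s2,s5} | {s1,s3,s4,s6,s7}.
Refine {s0,s2,s5} on symbol x: members go to different blocks, giving {s0,s2} and {s5}.
Split {s0,s2} by δ(·,y) → {s0} and {s2}.
On input x, block {s1,s3,s4,s6,s7} splits into {s1,s3} and {s4,s6} and {s7}.
On input x, block {s1,s3} splits into {s1} and {s3}.
Stable partition: {s0} | {s1} | {s5} | {s2} | {s4,s6} | {s7} | {s3} — 7 equivalence classes.
s4 and s1 end up in different blocks, so they are distinguishable. For instance, the string 'x' is accepted from only s4.

Yes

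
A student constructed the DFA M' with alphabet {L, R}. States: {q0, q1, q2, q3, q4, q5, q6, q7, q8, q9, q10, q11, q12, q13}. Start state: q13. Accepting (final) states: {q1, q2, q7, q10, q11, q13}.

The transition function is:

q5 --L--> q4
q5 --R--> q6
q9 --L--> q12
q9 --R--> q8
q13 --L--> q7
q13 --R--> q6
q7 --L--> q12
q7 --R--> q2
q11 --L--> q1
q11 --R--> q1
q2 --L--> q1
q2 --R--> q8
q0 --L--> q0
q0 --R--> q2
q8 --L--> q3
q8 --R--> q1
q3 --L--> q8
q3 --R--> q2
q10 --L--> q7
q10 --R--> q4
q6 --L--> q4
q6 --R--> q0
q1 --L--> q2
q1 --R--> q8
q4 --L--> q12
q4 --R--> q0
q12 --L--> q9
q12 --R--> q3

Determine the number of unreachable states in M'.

Starting at q13 and following transitions, the reachable set is {q0, q1, q2, q3, q4, q6, q7, q8, q9, q12, q13}. That leaves q5, q10, q11 unreachable — 3 in total.

3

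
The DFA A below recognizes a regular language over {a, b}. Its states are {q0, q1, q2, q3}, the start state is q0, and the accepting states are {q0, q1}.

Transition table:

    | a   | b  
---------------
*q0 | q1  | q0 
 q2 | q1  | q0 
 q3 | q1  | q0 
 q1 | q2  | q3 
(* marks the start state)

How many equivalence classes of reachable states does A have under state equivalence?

3

P0 = {q0,q1} | {q2,q3}.
Split {q0,q1} by δ(·,a) → {q0} and {q1}.
No further refinement is possible. Final partition (3 blocks): {q0} | {q2,q3} | {q1}.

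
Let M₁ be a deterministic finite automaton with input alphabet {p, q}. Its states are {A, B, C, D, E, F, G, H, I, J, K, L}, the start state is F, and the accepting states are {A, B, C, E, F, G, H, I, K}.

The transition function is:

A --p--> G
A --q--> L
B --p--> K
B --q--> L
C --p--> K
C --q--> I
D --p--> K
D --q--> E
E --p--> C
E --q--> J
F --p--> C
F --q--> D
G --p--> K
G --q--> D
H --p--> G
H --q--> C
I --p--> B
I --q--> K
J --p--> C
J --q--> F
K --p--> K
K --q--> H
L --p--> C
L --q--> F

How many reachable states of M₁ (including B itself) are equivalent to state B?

Reachable states from the start: {B,C,D,E,F,G,H,I,J,K,L}. Unreachable: {A} — drop them.
P0 = {B,C,E,F,G,H,I,K} | {D,J,L}.
Refine {B,C,E,F,G,H,I,K} on symbol q: members go to different blocks, giving {B,E,F,G} and {C,H,I,K}.
Refine {C,H,I,K} on symbol p: members go to different blocks, giving {C,K} and {H,I}.
The partition is now stable with 4 blocks: {B,E,F,G} | {D,J,L} | {C,K} | {H,I}.
State B belongs to the block {B,E,F,G}, which has 4 states.

4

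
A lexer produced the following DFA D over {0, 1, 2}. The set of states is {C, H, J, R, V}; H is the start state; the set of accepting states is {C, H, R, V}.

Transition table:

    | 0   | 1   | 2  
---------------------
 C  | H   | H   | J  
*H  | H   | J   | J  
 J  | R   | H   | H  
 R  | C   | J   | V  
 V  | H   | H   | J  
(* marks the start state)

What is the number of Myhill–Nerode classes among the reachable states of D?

4

All states are reachable from the start state.
Initial partition by acceptance: {C,H,R,V} | {J}.
Refine {C,H,R,V} on symbol 1: members go to different blocks, giving {C,V} and {H,R}.
On input 0, block {H,R} splits into {R} and {H}.
No further refinement is possible. Final partition (4 blocks): {C,V} | {J} | {R} | {H}.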